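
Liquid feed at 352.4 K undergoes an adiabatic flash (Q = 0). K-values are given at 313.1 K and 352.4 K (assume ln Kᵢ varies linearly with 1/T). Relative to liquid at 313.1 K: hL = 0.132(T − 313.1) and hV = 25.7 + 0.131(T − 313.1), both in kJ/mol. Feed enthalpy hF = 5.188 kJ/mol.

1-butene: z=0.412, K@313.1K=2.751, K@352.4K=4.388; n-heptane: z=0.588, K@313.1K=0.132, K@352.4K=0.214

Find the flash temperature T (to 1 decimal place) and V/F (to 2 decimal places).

Adiabatic flash: solve Rachford–Rice at each trial T, then check hF = ψ·hV(T) + (1−ψ)·hL(T).
  T = 313.1 K: K = (2.751, 0.132), RR gives ψ = 0.139, H_out = 3.568 kJ/mol
  T = 352.4 K: K = (4.388, 0.214), RR gives ψ = 0.351, H_out = 14.185 kJ/mol
  T = 332.8 K: K = (3.525, 0.171), RR gives ψ = 0.264, H_out = 9.376 kJ/mol
  T = 323.0 K: K = (3.128, 0.151), RR gives ψ = 0.209, H_out = 6.670 kJ/mol
  T = 318.1 K: K = (2.938, 0.141), RR gives ψ = 0.176, H_out = 5.193 kJ/mol
  T = 315.6 K: K = (2.844, 0.137), RR gives ψ = 0.158, H_out = 4.397 kJ/mol
  T = 316.9 K: K = (2.893, 0.139), RR gives ψ = 0.168, H_out = 4.815 kJ/mol
Linear interpolation between T = 316.9 (H_out = 4.815) and T = 318.1 (H_out = 5.193) on hF = 5.188 gives T ≈ 318.1 K, at which ψ = 0.18.

T = 318.1 K, V/F = 0.18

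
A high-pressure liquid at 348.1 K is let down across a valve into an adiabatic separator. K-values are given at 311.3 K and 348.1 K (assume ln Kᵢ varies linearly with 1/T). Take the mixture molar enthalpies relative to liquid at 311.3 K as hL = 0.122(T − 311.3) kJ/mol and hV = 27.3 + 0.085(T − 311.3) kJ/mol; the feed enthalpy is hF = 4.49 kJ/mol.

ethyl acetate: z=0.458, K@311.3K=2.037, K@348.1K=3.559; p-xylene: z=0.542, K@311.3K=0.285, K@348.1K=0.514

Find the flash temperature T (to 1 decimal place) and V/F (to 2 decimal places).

T = 313.1 K, V/F = 0.16

Adiabatic flash: solve Rachford–Rice at each trial T, then check hF = ψ·hV(T) + (1−ψ)·hL(T).
  T = 311.3 K: K = (2.037, 0.285), RR gives ψ = 0.118, H_out = 3.219 kJ/mol
  T = 348.1 K: K = (3.559, 0.514), RR gives ψ = 0.731, H_out = 23.440 kJ/mol
  T = 329.7 K: K = (2.735, 0.389), RR gives ψ = 0.437, H_out = 13.885 kJ/mol
  T = 320.5 K: K = (2.370, 0.334), RR gives ψ = 0.293, H_out = 9.012 kJ/mol
  T = 315.9 K: K = (2.200, 0.309), RR gives ψ = 0.211, H_out = 6.290 kJ/mol
  T = 313.6 K: K = (2.117, 0.297), RR gives ψ = 0.166, H_out = 4.808 kJ/mol
Linear interpolation between T = 311.3 (H_out = 3.219) and T = 313.6 (H_out = 4.808) on hF = 4.49 gives T ≈ 313.1 K, at which ψ = 0.16.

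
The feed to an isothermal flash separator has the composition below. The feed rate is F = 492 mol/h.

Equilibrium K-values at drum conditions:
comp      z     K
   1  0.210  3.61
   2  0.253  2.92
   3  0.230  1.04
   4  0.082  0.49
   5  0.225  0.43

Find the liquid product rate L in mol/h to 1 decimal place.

L = 41.5 mol/h

Iterate (Newton) starting at ψ = 0.31:
  ψ = 0.310: g = 0.4111, g' = -0.942 → ψ = 0.746
  ψ = 0.746: g = 0.1037, g' = -0.600 → ψ = 0.919
  ψ = 0.919: g = -0.0025, g' = -0.644 → ψ = 0.916
Converged at ψ = 0.916.
Then V = ψ·F = 0.9156·492 = 450.5 mol/h and L = F − V = 41.5 mol/h.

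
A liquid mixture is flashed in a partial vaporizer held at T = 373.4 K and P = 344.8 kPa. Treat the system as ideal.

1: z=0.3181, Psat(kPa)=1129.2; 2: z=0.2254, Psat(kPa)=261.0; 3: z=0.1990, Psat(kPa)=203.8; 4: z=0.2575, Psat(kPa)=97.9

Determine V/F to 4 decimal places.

Raoult's law: Kᵢ = Pᵢˢᵃᵗ/P = Pᵢˢᵃᵗ/344.8.
  K_1 = 1129.2/344.8 = 3.274942, K_2 = 261.0/344.8 = 0.756961, K_3 = 203.8/344.8 = 0.591067, K_4 = 97.9/344.8 = 0.283933
Material balance + equilibrium reduce to Σ zᵢ(Kᵢ−1)/(1+V/F(Kᵢ−1)) = 0.
g(0) = ΣzᵢKᵢ − 1 = 0.4031 and g(1) = 1 − Σzᵢ/Kᵢ = -0.6385, so a root lies in (0, 1).
Newton–Raphson from V/F = 0.54:
  V/F = 0.5400: g = -0.14340, g' = -0.7550 → V/F = 0.3501
  V/F = 0.3501: g = 0.00193, g' = -0.8065 → V/F = 0.3525
Converged at V/F = 0.3525.

V/F = 0.3525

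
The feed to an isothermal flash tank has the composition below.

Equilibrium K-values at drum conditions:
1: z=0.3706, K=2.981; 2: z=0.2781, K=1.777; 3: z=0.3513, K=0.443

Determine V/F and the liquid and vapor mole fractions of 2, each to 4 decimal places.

V/F = 0.8980, x_2 = 0.1638, y_2 = 0.2911

Newton–Raphson from V/F = 0.36:
  V/F = 0.3600: g = 0.35264, g' = -0.7686 → V/F = 0.8188
  V/F = 0.8188: g = 0.05230, g' = -0.6427 → V/F = 0.9002
  V/F = 0.9002: g = -0.00154, g' = -0.6843 → V/F = 0.8980
Converged at V/F = 0.8980.
Compositions from xᵢ = zᵢ/(1+V/F(Kᵢ−1)), yᵢ = Kᵢxᵢ:
  1: x = 0.1334, y = 0.3976
  2: x = 0.1638, y = 0.2911
  3: x = 0.7028, y = 0.3114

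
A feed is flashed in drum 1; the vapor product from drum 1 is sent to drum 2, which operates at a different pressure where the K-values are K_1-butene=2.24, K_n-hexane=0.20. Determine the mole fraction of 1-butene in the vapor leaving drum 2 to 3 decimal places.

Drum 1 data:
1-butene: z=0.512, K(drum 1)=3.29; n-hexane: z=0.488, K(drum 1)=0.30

y_1-butene (drum 2) = 0.878

Drum 1:
Material balance + equilibrium reduce to Σ zᵢ(Kᵢ−1)/(1+ψ₁(Kᵢ−1)) = 0.
Feasibility: ΣzᵢKᵢ = 1.831, Σzᵢ/Kᵢ = 1.782 — both > 1, two phases present.
Newton iteration, ψ₁⁰ = 0.66:
  ψ₁ = 0.660: g = -0.1681, g' = -1.252 → ψ₁ = 0.526
  ψ₁ = 0.526: g = -0.0085, g' = -1.151 → ψ₁ = 0.518
Converged at ψ₁ = 0.518.
Drum-1 compositions:
  1-butene: x = 0.234, y = 0.770
  n-hexane: x = 0.766, y = 0.230
Drum-2 feed = drum-1 vapor: z₂ = (0.7702, 0.2298).
Drum 2:
Iterate (Newton) starting at ψ₂ = 0.5:
  ψ₂ = 0.500: g = 0.2832, g' = -0.860 → ψ₂ = 0.829
  ψ₂ = 0.829: g = -0.0755, g' = -1.587 → ψ₂ = 0.782
  ψ₂ = 0.782: g = -0.0059, g' = -1.354 → ψ₂ = 0.778
  ψ₂ = 0.778: g = -0.0000, g' = -1.336 → ψ₂ = 0.777
Converged at ψ₂ = 0.777.
  1-butene: x = 0.392, y = 0.878
  n-hexane: x = 0.608, y = 0.122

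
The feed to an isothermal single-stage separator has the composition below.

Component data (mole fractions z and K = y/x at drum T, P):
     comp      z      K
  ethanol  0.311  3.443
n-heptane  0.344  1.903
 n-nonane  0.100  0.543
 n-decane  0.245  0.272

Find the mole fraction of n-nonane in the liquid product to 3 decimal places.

x_n-nonane = 0.151

Material balance + equilibrium reduce to Σ zᵢ(Kᵢ−1)/(1+V/F(Kᵢ−1)) = 0.
g(0) = ΣzᵢKᵢ − 1 = 0.846 and g(1) = 1 − Σzᵢ/Kᵢ = -0.356, so a root lies in (0, 1).
Newton iteration, V/F⁰ = 0.33:
  V/F = 0.330: g = 0.3714, g' = -0.989 → V/F = 0.705
  V/F = 0.705: g = 0.0347, g' = -0.949 → V/F = 0.742
  V/F = 0.742: g = -0.0008, g' = -0.997 → V/F = 0.741
Converged at V/F = 0.741.
Compositions from xᵢ = zᵢ/(1+V/F(Kᵢ−1)), yᵢ = Kᵢxᵢ:
  ethanol: x = 0.111, y = 0.381
  n-heptane: x = 0.206, y = 0.392
  n-nonane: x = 0.151, y = 0.082
  n-decane: x = 0.532, y = 0.145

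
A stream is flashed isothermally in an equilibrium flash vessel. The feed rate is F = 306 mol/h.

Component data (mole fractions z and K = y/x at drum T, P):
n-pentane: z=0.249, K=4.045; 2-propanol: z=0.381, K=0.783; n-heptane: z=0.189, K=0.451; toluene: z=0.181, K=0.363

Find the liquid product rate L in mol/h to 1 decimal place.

Newton iteration, ψ⁰ = 0.66:
  ψ = 0.660: g = -0.2062, g' = -0.638 → ψ = 0.337
  ψ = 0.337: g = 0.0110, g' = -0.788 → ψ = 0.351
Converged at ψ = 0.351.
Then V = ψ·F = 0.3510·306 = 107.4 mol/h and L = F − V = 198.6 mol/h.

L = 198.6 mol/h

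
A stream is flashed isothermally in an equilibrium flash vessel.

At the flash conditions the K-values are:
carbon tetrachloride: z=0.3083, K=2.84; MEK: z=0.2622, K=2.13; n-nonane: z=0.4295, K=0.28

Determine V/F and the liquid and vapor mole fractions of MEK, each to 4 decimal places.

Material balance + equilibrium reduce to Σ zᵢ(Kᵢ−1)/(1+V/F(Kᵢ−1)) = 0.
Feasibility: ΣzᵢKᵢ = 1.5543, Σzᵢ/Kᵢ = 1.7656 — both > 1, two phases present.
Newton–Raphson from V/F = 0.5:
  V/F = 0.5000: g = 0.00159, g' = -0.9634 → V/F = 0.5016
Converged at V/F = 0.5016.
Compositions from xᵢ = zᵢ/(1+V/F(Kᵢ−1)), yᵢ = Kᵢxᵢ:
  carbon tetrachloride: x = 0.1603, y = 0.4553
  MEK: x = 0.1673, y = 0.3564
  n-nonane: x = 0.6723, y = 0.1883

V/F = 0.5016, x_MEK = 0.1673, y_MEK = 0.3564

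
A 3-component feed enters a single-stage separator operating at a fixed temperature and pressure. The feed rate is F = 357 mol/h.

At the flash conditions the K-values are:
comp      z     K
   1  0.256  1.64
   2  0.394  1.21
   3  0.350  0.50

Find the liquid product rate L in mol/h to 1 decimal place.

L = 234.0 mol/h

Material balance + equilibrium reduce to Σ zᵢ(Kᵢ−1)/(1+ψ(Kᵢ−1)) = 0.
g(0) = ΣzᵢKᵢ − 1 = 0.072 and g(1) = 1 − Σzᵢ/Kᵢ = -0.182, so a root lies in (0, 1).
Iterate (Newton) starting at ψ = 0.49:
  ψ = 0.490: g = -0.0320, g' = -0.229 → ψ = 0.350
  ψ = 0.350: g = -0.0011, g' = -0.214 → ψ = 0.344
Converged at ψ = 0.344.
Then V = ψ·F = 0.3444·357 = 123.0 mol/h and L = F − V = 234.0 mol/h.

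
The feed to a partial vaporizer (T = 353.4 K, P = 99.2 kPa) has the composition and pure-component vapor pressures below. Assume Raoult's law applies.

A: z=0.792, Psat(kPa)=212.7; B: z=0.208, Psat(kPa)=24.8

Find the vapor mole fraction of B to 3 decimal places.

y_B = 0.151

Raoult's law: Kᵢ = Pᵢˢᵃᵗ/P = Pᵢˢᵃᵗ/99.2.
  K_A = 212.7/99.2 = 2.14415, K_B = 24.8/99.2 = 0.25000
Material balance + equilibrium reduce to Σ zᵢ(Kᵢ−1)/(1+ψ(Kᵢ−1)) = 0.
Check two-phase: ΣzᵢKᵢ = 1.750 > 1 and Σzᵢ/Kᵢ = 1.201 > 1, so g(0) = 0.750 > 0 and g(1) = -0.201 < 0.
Newton iteration, ψ⁰ = 0.5:
  ψ = 0.500: g = 0.3268, g' = -0.719 → ψ = 0.955
  ψ = 0.955: g = -0.1159, g' = -1.686 → ψ = 0.886
  ψ = 0.886: g = -0.0147, g' = -1.294 → ψ = 0.874
Converged at ψ = 0.874.
Compositions from xᵢ = zᵢ/(1+ψ(Kᵢ−1)), yᵢ = Kᵢxᵢ:
  A: x = 0.396, y = 0.849
  B: x = 0.604, y = 0.151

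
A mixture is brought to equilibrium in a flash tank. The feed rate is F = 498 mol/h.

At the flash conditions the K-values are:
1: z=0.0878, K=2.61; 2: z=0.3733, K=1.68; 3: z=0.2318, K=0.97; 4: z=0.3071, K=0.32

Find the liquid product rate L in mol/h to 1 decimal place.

Iterate (Newton) starting at ψ = 0.61:
  ψ = 0.6100: g = -0.11319, g' = -0.5590 → ψ = 0.4075
  ψ = 0.4075: g = -0.01180, g' = -0.4608 → ψ = 0.3819
  ψ = 0.3819: g = -0.00007, g' = -0.4554 → ψ = 0.3817
Converged at ψ = 0.3817.
Then V = ψ·F = 0.3817·498 = 190.1 mol/h and L = F − V = 307.9 mol/h.

L = 307.9 mol/h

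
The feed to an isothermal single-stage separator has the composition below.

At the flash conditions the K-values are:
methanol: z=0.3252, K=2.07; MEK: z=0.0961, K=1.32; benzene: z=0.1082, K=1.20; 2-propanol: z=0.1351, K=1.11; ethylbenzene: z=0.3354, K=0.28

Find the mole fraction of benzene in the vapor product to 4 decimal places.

y_benzene = 0.1217

Rachford–Rice: g(ψ) = Σ zᵢ(Kᵢ−1)/(1+ψ(Kᵢ−1)) = 0.
Check two-phase: ΣzᵢKᵢ = 1.1737 > 1 and Σzᵢ/Kᵢ = 1.6396 > 1, so g(0) = 0.1737 > 0 and g(1) = -0.6396 < 0.
Iterate (Newton) starting at ψ = 0.5:
  ψ = 0.5000: g = -0.09037, g' = -0.5949 → ψ = 0.3481
  ψ = 0.3481: g = -0.00650, g' = -0.5205 → ψ = 0.3356
Converged at ψ = 0.3356.
Compositions from xᵢ = zᵢ/(1+ψ(Kᵢ−1)), yᵢ = Kᵢxᵢ:
  methanol: x = 0.2393, y = 0.4953
  MEK: x = 0.0868, y = 0.1146
  benzene: x = 0.1014, y = 0.1217
  2-propanol: x = 0.1303, y = 0.1446
  ethylbenzene: x = 0.4422, y = 0.1238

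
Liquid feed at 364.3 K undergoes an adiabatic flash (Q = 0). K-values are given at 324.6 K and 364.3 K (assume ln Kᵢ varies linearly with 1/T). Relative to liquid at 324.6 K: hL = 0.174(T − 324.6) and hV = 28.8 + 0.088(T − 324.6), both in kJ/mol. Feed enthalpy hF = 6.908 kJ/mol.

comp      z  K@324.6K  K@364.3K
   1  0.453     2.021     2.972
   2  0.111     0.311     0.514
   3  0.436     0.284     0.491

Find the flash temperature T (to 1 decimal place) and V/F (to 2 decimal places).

T = 331.5 K, V/F = 0.20

Adiabatic flash: solve Rachford–Rice at each trial T, then check hF = ψ·hV(T) + (1−ψ)·hL(T).
  T = 324.6 K: K = (2.021, 0.311, 0.284), RR gives ψ = 0.102, H_out = 2.932 kJ/mol
  T = 364.3 K: K = (2.972, 0.514, 0.491), RR gives ψ = 0.621, H_out = 22.665 kJ/mol
  T = 344.5 K: K = (2.479, 0.406, 0.380), RR gives ψ = 0.367, H_out = 13.396 kJ/mol
  T = 334.6 K: K = (2.246, 0.357, 0.330), RR gives ψ = 0.243, H_out = 8.524 kJ/mol
  T = 329.6 K: K = (2.132, 0.334, 0.306), RR gives ψ = 0.175, H_out = 5.845 kJ/mol
  T = 332.1 K: K = (2.189, 0.345, 0.318), RR gives ψ = 0.210, H_out = 7.209 kJ/mol
  T = 330.9 K: K = (2.162, 0.340, 0.313), RR gives ψ = 0.193, H_out = 6.561 kJ/mol
Linear interpolation between T = 330.9 (H_out = 6.561) and T = 332.1 (H_out = 7.209) on hF = 6.908 gives T ≈ 331.5 K, at which ψ = 0.20.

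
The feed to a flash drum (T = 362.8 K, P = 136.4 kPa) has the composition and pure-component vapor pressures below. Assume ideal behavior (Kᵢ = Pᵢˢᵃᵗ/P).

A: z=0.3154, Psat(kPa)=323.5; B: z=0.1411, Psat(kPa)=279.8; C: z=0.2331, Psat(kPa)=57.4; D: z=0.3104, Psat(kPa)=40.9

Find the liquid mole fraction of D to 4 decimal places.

x_D = 0.3842

Raoult's law: Kᵢ = Pᵢˢᵃᵗ/P = Pᵢˢᵃᵗ/136.4.
  K_A = 323.5/136.4 = 2.371701, K_B = 279.8/136.4 = 2.051320, K_C = 57.4/136.4 = 0.420821, K_D = 40.9/136.4 = 0.299853
Material balance + equilibrium reduce to Σ zᵢ(Kᵢ−1)/(1+β(Kᵢ−1)) = 0.
Check two-phase: ΣzᵢKᵢ = 1.2286 > 1 and Σzᵢ/Kᵢ = 1.7909 > 1, so g(0) = 0.2286 > 0 and g(1) = -0.7909 < 0.
Iterate (Newton) starting at β = 0.5:
  β = 0.5000: g = -0.17057, g' = -0.7910 → β = 0.2844
  β = 0.2844: g = -0.00754, g' = -0.7488 → β = 0.2743
Converged at β = 0.2743.
Compositions from xᵢ = zᵢ/(1+β(Kᵢ−1)), yᵢ = Kᵢxᵢ:
  A: x = 0.2292, y = 0.5435
  B: x = 0.1095, y = 0.2247
  C: x = 0.2771, y = 0.1166
  D: x = 0.3842, y = 0.1152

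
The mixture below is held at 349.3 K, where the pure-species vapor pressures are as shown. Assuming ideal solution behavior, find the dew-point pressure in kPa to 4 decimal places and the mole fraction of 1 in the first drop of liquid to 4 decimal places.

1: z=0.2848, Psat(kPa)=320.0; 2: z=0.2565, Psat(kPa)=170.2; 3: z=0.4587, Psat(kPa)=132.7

Pdew = 170.8315 kPa, x_1 = 0.1520

At the dew point ψ → 1, so Σzᵢ/Kᵢ = 1 with Kᵢ = Pᵢˢᵃᵗ/P ⇒ 1/P = Σzᵢ/Pᵢˢᵃᵗ.
1/P = 0.2848/320.0 + 0.2565/170.2 + 0.4587/132.7 = 0.0058537 ⇒ P = 170.8315 kPa
xᵢ = zᵢP/Pᵢˢᵃᵗ ⇒ x_1 = 0.2848·170.8315/320.0 = 0.1520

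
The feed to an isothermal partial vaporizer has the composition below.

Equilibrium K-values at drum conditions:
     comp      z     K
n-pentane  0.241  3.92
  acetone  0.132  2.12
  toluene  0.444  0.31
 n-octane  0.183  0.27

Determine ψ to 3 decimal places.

Let ψ = V/F and solve Σ zᵢ(Kᵢ−1)/(1+ψ(Kᵢ−1)) = 0.
g(0) = ΣzᵢKᵢ − 1 = 0.412 and g(1) = 1 − Σzᵢ/Kᵢ = -1.234, so a root lies in (0, 1).
Newton iteration, ψ⁰ = 0.5:
  ψ = 0.500: g = -0.2973, g' = -1.142 → ψ = 0.240
  ψ = 0.240: g = 0.0015, g' = -1.261 → ψ = 0.241
Converged at ψ = 0.241.

ψ = 0.241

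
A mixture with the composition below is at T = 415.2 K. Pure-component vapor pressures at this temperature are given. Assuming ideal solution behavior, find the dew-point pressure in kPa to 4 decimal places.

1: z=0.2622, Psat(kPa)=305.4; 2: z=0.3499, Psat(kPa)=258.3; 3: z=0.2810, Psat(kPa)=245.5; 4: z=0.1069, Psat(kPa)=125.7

Pdew = 237.6306 kPa

At the dew point ψ → 1, so Σzᵢ/Kᵢ = 1 with Kᵢ = Pᵢˢᵃᵗ/P ⇒ 1/P = Σzᵢ/Pᵢˢᵃᵗ.
1/P = 0.2622/305.4 + 0.3499/258.3 + 0.2810/245.5 + 0.1069/125.7 = 0.0042082 ⇒ P = 237.6306 kPa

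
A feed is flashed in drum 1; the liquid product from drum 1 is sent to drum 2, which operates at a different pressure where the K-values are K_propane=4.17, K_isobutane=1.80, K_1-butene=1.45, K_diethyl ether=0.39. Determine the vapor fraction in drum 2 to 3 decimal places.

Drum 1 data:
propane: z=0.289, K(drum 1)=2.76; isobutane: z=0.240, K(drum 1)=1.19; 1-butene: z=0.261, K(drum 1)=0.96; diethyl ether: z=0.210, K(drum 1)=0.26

Drum 1:
Rachford–Rice: g(ψ₁) = Σ zᵢ(Kᵢ−1)/(1+ψ₁(Kᵢ−1)) = 0.
Check two-phase: ΣzᵢKᵢ = 1.388 > 1 and Σzᵢ/Kᵢ = 1.386 > 1, so g(0) = 0.388 > 0 and g(1) = -0.386 < 0.
Newton iteration, ψ₁⁰ = 0.34:
  ψ₁ = 0.340: g = 0.1428, g' = -0.564 → ψ₁ = 0.593
  ψ₁ = 0.593: g = 0.0021, g' = -0.587 → ψ₁ = 0.597
Converged at ψ₁ = 0.597.
Drum-1 compositions:
  propane: x = 0.141, y = 0.389
  isobutane: x = 0.216, y = 0.257
  1-butene: x = 0.267, y = 0.257
  diethyl ether: x = 0.376, y = 0.098
Drum-2 feed = drum-1 liquid: z₂ = (0.1409, 0.2156, 0.2674, 0.3761).
Drum 2:
Newton–Raphson from ψ₂ = 0.5:
  ψ₂ = 0.500: g = 0.0641, g' = -0.608 → ψ₂ = 0.605
Converged at ψ₂ = 0.605.
  propane: x = 0.048, y = 0.201
  isobutane: x = 0.145, y = 0.261
  1-butene: x = 0.210, y = 0.305
  diethyl ether: x = 0.596, y = 0.233

V/F (drum 2) = 0.605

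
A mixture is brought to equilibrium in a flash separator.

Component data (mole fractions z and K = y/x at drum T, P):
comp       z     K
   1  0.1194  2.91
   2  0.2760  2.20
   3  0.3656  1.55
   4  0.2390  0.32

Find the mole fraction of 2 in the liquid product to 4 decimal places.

Let β = V/F and solve Σ zᵢ(Kᵢ−1)/(1+β(Kᵢ−1)) = 0.
Check two-phase: ΣzᵢKᵢ = 1.5978 > 1 and Σzᵢ/Kᵢ = 1.1492 > 1, so g(0) = 0.5978 > 0 and g(1) = -0.1492 < 0.
Iterate (Newton) starting at β = 0.5:
  β = 0.5000: g = 0.23512, g' = -0.5910 → β = 0.8979
  β = 0.8979: g = -0.03927, g' = -0.9294 → β = 0.8556
  β = 0.8556: g = -0.00191, g' = -0.8426 → β = 0.8533
Converged at β = 0.8533.
Compositions from xᵢ = zᵢ/(1+β(Kᵢ−1)), yᵢ = Kᵢxᵢ:
  1: x = 0.0454, y = 0.1321
  2: x = 0.1364, y = 0.3000
  3: x = 0.2488, y = 0.3857
  4: x = 0.5694, y = 0.1822

x_2 = 0.1364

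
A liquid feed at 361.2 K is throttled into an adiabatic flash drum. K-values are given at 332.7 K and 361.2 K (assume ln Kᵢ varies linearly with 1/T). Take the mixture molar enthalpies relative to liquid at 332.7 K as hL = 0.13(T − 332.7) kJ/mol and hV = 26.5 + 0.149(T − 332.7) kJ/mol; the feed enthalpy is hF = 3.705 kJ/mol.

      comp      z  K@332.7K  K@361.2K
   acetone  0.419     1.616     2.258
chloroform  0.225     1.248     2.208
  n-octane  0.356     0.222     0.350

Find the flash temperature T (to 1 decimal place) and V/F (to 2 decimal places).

T = 333.8 K, V/F = 0.13

Adiabatic flash: solve Rachford–Rice at each trial T, then check hF = ψ·hV(T) + (1−ψ)·hL(T).
  T = 332.7 K: K = (1.616, 1.248, 0.222), RR gives ψ = 0.093, H_out = 2.470 kJ/mol
  T = 361.2 K: K = (2.258, 2.208, 0.350), RR gives ψ = 0.704, H_out = 22.735 kJ/mol
  T = 346.9 K: K = (1.922, 1.678, 0.281), RR gives ψ = 0.468, H_out = 14.376 kJ/mol
  T = 339.8 K: K = (1.766, 1.452, 0.250), RR gives ψ = 0.311, H_out = 9.219 kJ/mol
  T = 336.2 K: K = (1.689, 1.346, 0.236), RR gives ψ = 0.211, H_out = 6.067 kJ/mol
  T = 334.4 K: K = (1.651, 1.295, 0.229), RR gives ψ = 0.154, H_out = 4.294 kJ/mol
  T = 333.5 K: K = (1.633, 1.270, 0.225), RR gives ψ = 0.122, H_out = 3.348 kJ/mol
Linear interpolation between T = 333.5 (H_out = 3.348) and T = 334.4 (H_out = 4.294) on hF = 3.705 gives T ≈ 333.8 K, at which ψ = 0.13.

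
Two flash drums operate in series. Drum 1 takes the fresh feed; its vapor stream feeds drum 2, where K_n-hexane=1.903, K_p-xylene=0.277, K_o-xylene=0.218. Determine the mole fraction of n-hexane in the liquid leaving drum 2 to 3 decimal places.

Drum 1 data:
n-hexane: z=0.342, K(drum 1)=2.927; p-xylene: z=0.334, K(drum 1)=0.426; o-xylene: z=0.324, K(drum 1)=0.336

Drum 1:
Let ψ₁ = V/F and solve Σ zᵢ(Kᵢ−1)/(1+ψ₁(Kᵢ−1)) = 0.
g(0) = ΣzᵢKᵢ − 1 = 0.252 and g(1) = 1 − Σzᵢ/Kᵢ = -0.865, so a root lies in (0, 1).
Iterate (Newton) starting at ψ₁ = 0.5:
  ψ₁ = 0.500: g = -0.2553, g' = -0.866 → ψ₁ = 0.205
  ψ₁ = 0.205: g = 0.0059, g' = -0.985 → ψ₁ = 0.211
Converged at ψ₁ = 0.211.
Drum-1 compositions:
  n-hexane: x = 0.243, y = 0.711
  p-xylene: x = 0.380, y = 0.162
  o-xylene: x = 0.377, y = 0.127
Drum-2 feed = drum-1 vapor: z₂ = (0.7115, 0.1619, 0.1266).
Drum 2:
Rachford–Rice: g(ψ₂) = Σ zᵢ(Kᵢ−1)/(1+ψ₂(Kᵢ−1)) = 0.
Feasibility: ΣzᵢKᵢ = 1.426, Σzᵢ/Kᵢ = 1.539 — both > 1, two phases present.
Newton–Raphson from ψ₂ = 0.5:
  ψ₂ = 0.500: g = 0.0967, g' = -0.692 → ψ₂ = 0.640
  ψ₂ = 0.640: g = -0.0088, g' = -0.836 → ψ₂ = 0.629
Converged at ψ₂ = 0.629.
  n-hexane: x = 0.454, y = 0.863
  p-xylene: x = 0.297, y = 0.082
  o-xylene: x = 0.249, y = 0.054

x_n-hexane (drum 2) = 0.454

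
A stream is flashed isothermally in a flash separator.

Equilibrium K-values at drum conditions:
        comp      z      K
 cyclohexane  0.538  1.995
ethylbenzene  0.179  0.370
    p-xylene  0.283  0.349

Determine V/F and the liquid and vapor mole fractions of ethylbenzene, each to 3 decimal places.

V/F = 0.372, x_ethylbenzene = 0.234, y_ethylbenzene = 0.087

Material balance + equilibrium reduce to Σ zᵢ(Kᵢ−1)/(1+V/F(Kᵢ−1)) = 0.
Check two-phase: ΣzᵢKᵢ = 1.238 > 1 and Σzᵢ/Kᵢ = 1.564 > 1, so g(0) = 0.238 > 0 and g(1) = -0.564 < 0.
Newton–Raphson from V/F = 0.5:
  V/F = 0.500: g = -0.0803, g' = -0.653 → V/F = 0.377
  V/F = 0.377: g = -0.0027, g' = -0.615 → V/F = 0.372
Converged at V/F = 0.372.
Compositions from xᵢ = zᵢ/(1+V/F(Kᵢ−1)), yᵢ = Kᵢxᵢ:
  cyclohexane: x = 0.393, y = 0.783
  ethylbenzene: x = 0.234, y = 0.087
  p-xylene: x = 0.374, y = 0.130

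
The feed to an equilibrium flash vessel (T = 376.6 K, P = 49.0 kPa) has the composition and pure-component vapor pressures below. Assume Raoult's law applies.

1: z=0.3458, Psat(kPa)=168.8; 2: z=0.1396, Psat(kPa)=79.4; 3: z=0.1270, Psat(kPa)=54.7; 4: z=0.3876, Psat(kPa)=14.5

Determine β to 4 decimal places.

Raoult's law: Kᵢ = Pᵢˢᵃᵗ/P = Pᵢˢᵃᵗ/49.0.
  K_1 = 168.8/49.0 = 3.444898, K_2 = 79.4/49.0 = 1.620408, K_3 = 54.7/49.0 = 1.116327, K_4 = 14.5/49.0 = 0.295918
Rachford–Rice: g(β) = Σ zᵢ(Kᵢ−1)/(1+β(Kᵢ−1)) = 0.
g(0) = ΣzᵢKᵢ − 1 = 0.6739 and g(1) = 1 − Σzᵢ/Kᵢ = -0.6101, so a root lies in (0, 1).
Iterate (Newton) starting at β = 0.41:
  β = 0.4100: g = 0.12171, g' = -0.9310 → β = 0.5407
  β = 0.5407: g = 0.00217, g' = -0.9160 → β = 0.5431
Converged at β = 0.5431.

β = 0.5431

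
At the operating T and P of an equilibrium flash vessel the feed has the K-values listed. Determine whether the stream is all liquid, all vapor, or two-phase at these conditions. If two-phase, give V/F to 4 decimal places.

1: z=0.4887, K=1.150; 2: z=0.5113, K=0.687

all liquid

ΣzᵢKᵢ = 0.9133; Σzᵢ/Kᵢ = 1.1692.
Since ΣzᵢKᵢ < 1 the mixture is below its bubble point — single liquid phase.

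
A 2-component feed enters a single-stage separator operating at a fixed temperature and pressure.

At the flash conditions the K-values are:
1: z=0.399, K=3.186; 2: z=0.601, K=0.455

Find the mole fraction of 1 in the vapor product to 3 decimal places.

Rachford–Rice: g(V/F) = Σ zᵢ(Kᵢ−1)/(1+V/F(Kᵢ−1)) = 0.
Feasibility: ΣzᵢKᵢ = 1.545, Σzᵢ/Kᵢ = 1.446 — both > 1, two phases present.
Binary case is linear: z₁(K₁−1)(1+V/F(K₂−1)) + z₂(K₂−1)(1+V/F(K₁−1)) = 0
⇒ V/F = [z₁(K₁−1)+z₂(K₂−1)] / [−(K₁−1)(K₂−1)] = 0.5447/1.1914 = 0.457
Compositions from xᵢ = zᵢ/(1+V/F(Kᵢ−1)), yᵢ = Kᵢxᵢ:
  1: x = 0.200, y = 0.636
  2: x = 0.800, y = 0.364

y_1 = 0.636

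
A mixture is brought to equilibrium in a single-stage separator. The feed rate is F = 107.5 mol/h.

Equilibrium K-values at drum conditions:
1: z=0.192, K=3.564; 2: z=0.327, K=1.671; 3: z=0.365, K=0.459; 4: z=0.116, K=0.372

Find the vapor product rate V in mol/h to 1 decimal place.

V = 54.3 mol/h

Newton iteration, β⁰ = 0.5:
  β = 0.500: g = 0.0031, g' = -0.623 → β = 0.505
Converged at β = 0.505.
Then V = β·F = 0.5051·107.5 = 54.3 mol/h and L = F − V = 53.2 mol/h.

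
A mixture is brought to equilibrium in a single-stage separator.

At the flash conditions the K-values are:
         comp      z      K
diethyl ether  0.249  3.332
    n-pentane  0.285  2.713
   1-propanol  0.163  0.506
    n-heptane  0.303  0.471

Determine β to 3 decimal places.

β = 0.796

Material balance + equilibrium reduce to Σ zᵢ(Kᵢ−1)/(1+β(Kᵢ−1)) = 0.
Feasibility: ΣzᵢKᵢ = 1.828, Σzᵢ/Kᵢ = 1.145 — both > 1, two phases present.
Newton iteration, β⁰ = 0.5:
  β = 0.500: g = 0.2062, g' = -0.758 → β = 0.772
  β = 0.772: g = 0.0165, g' = -0.674 → β = 0.796
Converged at β = 0.796.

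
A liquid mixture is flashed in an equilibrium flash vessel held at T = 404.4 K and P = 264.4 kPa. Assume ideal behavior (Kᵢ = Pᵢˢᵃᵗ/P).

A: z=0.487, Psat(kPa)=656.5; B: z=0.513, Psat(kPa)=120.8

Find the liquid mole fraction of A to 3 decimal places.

x_A = 0.268

Raoult's law: Kᵢ = Pᵢˢᵃᵗ/P = Pᵢˢᵃᵗ/264.4.
  K_A = 656.5/264.4 = 2.48298, K_B = 120.8/264.4 = 0.45688
Material balance + equilibrium reduce to Σ zᵢ(Kᵢ−1)/(1+ψ(Kᵢ−1)) = 0.
Feasibility: ΣzᵢKᵢ = 1.444, Σzᵢ/Kᵢ = 1.319 — both > 1, two phases present.
Binary case is linear: z₁(K₁−1)(1+ψ(K₂−1)) + z₂(K₂−1)(1+ψ(K₁−1)) = 0
⇒ ψ = [z₁(K₁−1)+z₂(K₂−1)] / [−(K₁−1)(K₂−1)] = 0.4436/0.8054 = 0.551
Compositions from xᵢ = zᵢ/(1+ψ(Kᵢ−1)), yᵢ = Kᵢxᵢ:
  A: x = 0.268, y = 0.666
  B: x = 0.732, y = 0.334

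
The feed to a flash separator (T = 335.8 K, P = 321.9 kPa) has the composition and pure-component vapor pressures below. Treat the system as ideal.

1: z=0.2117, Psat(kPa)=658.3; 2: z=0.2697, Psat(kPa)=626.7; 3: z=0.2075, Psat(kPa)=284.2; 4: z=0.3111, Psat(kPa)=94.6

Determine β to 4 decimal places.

β = 0.4175

Raoult's law: Kᵢ = Pᵢˢᵃᵗ/P = Pᵢˢᵃᵗ/321.9.
  K_1 = 658.3/321.9 = 2.045045, K_2 = 626.7/321.9 = 1.946878, K_3 = 284.2/321.9 = 0.882883, K_4 = 94.6/321.9 = 0.293880
Let β = V/F and solve Σ zᵢ(Kᵢ−1)/(1+β(Kᵢ−1)) = 0.
Feasibility: ΣzᵢKᵢ = 1.2326, Σzᵢ/Kᵢ = 1.5357 — both > 1, two phases present.
Iterate (Newton) starting at β = 0.5:
  β = 0.5000: g = -0.04675, g' = -0.5849 → β = 0.4201
  β = 0.4201: g = -0.00143, g' = -0.5521 → β = 0.4175
Converged at β = 0.4175.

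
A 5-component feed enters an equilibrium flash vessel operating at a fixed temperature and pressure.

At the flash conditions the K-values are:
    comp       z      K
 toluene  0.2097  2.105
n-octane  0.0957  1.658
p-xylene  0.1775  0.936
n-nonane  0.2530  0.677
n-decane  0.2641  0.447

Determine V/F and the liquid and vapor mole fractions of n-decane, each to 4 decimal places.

V/F = 0.1485, x_n-decane = 0.2877, y_n-decane = 0.1286

Material balance + equilibrium reduce to Σ zᵢ(Kᵢ−1)/(1+V/F(Kᵢ−1)) = 0.
g(0) = ΣzᵢKᵢ − 1 = 0.0556 and g(1) = 1 − Σzᵢ/Kᵢ = -0.3115, so a root lies in (0, 1).
Newton–Raphson from V/F = 0.37:
  V/F = 0.3700: g = -0.07295, g' = -0.3183 → V/F = 0.1408
  V/F = 0.1408: g = 0.00270, g' = -0.3511 → V/F = 0.1485
Converged at V/F = 0.1485.
Compositions from xᵢ = zᵢ/(1+V/F(Kᵢ−1)), yᵢ = Kᵢxᵢ:
  toluene: x = 0.1801, y = 0.3792
  n-octane: x = 0.0872, y = 0.1445
  p-xylene: x = 0.1792, y = 0.1677
  n-nonane: x = 0.2657, y = 0.1799
  n-decane: x = 0.2877, y = 0.1286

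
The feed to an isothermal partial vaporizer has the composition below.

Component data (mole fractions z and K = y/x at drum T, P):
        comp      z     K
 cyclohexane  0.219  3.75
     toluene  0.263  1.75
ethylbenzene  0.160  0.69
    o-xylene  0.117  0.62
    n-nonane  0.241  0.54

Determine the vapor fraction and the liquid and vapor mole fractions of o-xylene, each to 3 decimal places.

ψ = 0.815, x_o-xylene = 0.170, y_o-xylene = 0.105

Rachford–Rice: g(ψ) = Σ zᵢ(Kᵢ−1)/(1+ψ(Kᵢ−1)) = 0.
Feasibility: ΣzᵢKᵢ = 1.595, Σzᵢ/Kᵢ = 1.076 — both > 1, two phases present.
Newton iteration, ψ⁰ = 0.69:
  ψ = 0.690: g = 0.0521, g' = -0.427 → ψ = 0.812
  ψ = 0.812: g = 0.0013, g' = -0.408 → ψ = 0.815
Converged at ψ = 0.815.
Compositions from xᵢ = zᵢ/(1+ψ(Kᵢ−1)), yᵢ = Kᵢxᵢ:
  cyclohexane: x = 0.068, y = 0.253
  toluene: x = 0.163, y = 0.286
  ethylbenzene: x = 0.214, y = 0.148
  o-xylene: x = 0.170, y = 0.105
  n-nonane: x = 0.386, y = 0.208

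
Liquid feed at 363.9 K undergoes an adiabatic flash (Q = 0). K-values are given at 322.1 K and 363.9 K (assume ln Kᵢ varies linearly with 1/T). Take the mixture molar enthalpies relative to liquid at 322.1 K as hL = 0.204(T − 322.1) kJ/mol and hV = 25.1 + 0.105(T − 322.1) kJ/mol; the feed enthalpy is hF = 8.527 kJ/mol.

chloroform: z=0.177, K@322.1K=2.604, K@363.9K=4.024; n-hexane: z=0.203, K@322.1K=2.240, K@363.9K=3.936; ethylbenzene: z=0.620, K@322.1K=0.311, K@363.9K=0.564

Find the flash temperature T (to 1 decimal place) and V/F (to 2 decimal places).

Adiabatic flash: solve Rachford–Rice at each trial T, then check hF = ψ·hV(T) + (1−ψ)·hL(T).
  T = 322.1 K: K = (2.604, 2.240, 0.311), RR gives ψ = 0.111, H_out = 2.778 kJ/mol
  T = 363.9 K: K = (4.024, 3.936, 0.564), RR gives ψ = 0.663, H_out = 22.430 kJ/mol
  T = 343.0 K: K = (3.280, 3.021, 0.426), RR gives ψ = 0.373, H_out = 12.845 kJ/mol
  T = 332.6 K: K = (2.935, 2.615, 0.366), RR gives ψ = 0.247, H_out = 8.093 kJ/mol
  T = 337.8 K: K = (3.105, 2.814, 0.396), RR gives ψ = 0.310, H_out = 10.506 kJ/mol
  T = 335.2 K: K = (3.020, 2.714, 0.381), RR gives ψ = 0.279, H_out = 9.311 kJ/mol
  T = 333.9 K: K = (2.977, 2.664, 0.374), RR gives ψ = 0.263, H_out = 8.705 kJ/mol
Linear interpolation between T = 332.6 (H_out = 8.093) and T = 333.9 (H_out = 8.705) on hF = 8.527 gives T ≈ 333.5 K, at which ψ = 0.26.

T = 333.5 K, V/F = 0.26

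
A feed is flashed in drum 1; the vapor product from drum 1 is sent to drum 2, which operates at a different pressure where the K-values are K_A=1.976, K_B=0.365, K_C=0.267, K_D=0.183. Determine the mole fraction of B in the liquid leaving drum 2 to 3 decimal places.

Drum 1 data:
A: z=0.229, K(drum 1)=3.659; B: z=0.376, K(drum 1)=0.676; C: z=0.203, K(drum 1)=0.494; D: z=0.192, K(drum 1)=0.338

x_B (drum 2) = 0.340

Drum 1:
Material balance + equilibrium reduce to Σ zᵢ(Kᵢ−1)/(1+ψ₁(Kᵢ−1)) = 0.
Check two-phase: ΣzᵢKᵢ = 1.257 > 1 and Σzᵢ/Kᵢ = 1.598 > 1, so g(0) = 0.257 > 0 and g(1) = -0.598 < 0.
Newton iteration, ψ₁⁰ = 0.45:
  ψ₁ = 0.450: g = -0.1794, g' = -0.648 → ψ₁ = 0.173
  ψ₁ = 0.173: g = 0.0320, g' = -0.974 → ψ₁ = 0.206
  ψ₁ = 0.206: g = 0.0013, g' = -0.899 → ψ₁ = 0.207
Converged at ψ₁ = 0.207.
Drum-1 compositions:
  A: x = 0.148, y = 0.540
  B: x = 0.403, y = 0.272
  C: x = 0.227, y = 0.112
  D: x = 0.223, y = 0.075
Drum-2 feed = drum-1 vapor: z₂ = (0.5403, 0.2725, 0.1120, 0.0752).
Drum 2:
Material balance + equilibrium reduce to Σ zᵢ(Kᵢ−1)/(1+ψ₂(Kᵢ−1)) = 0.
Feasibility: ΣzᵢKᵢ = 1.211, Σzᵢ/Kᵢ = 1.850 — both > 1, two phases present.
Iterate (Newton) starting at ψ₂ = 0.5:
  ψ₂ = 0.500: g = -0.1326, g' = -0.762 → ψ₂ = 0.326
  ψ₂ = 0.326: g = -0.0097, g' = -0.668 → ψ₂ = 0.311
Converged at ψ₂ = 0.311.
  A: x = 0.414, y = 0.819
  B: x = 0.340, y = 0.124
  C: x = 0.145, y = 0.039
  D: x = 0.101, y = 0.018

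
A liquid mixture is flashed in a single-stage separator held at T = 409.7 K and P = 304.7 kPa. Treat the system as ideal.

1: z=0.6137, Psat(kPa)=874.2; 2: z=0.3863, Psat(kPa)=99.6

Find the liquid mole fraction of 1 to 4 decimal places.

Raoult's law: Kᵢ = Pᵢˢᵃᵗ/P = Pᵢˢᵃᵗ/304.7.
  K_1 = 874.2/304.7 = 2.869052, K_2 = 99.6/304.7 = 0.326879
Iterate (Newton) starting at ψ = 0.46:
  ψ = 0.4600: g = 0.24011, g' = -0.9871 → ψ = 0.7033
  ψ = 0.7033: g = 0.00184, g' = -1.0313 → ψ = 0.7050
Converged at ψ = 0.7050.
Compositions from xᵢ = zᵢ/(1+ψ(Kᵢ−1)), yᵢ = Kᵢxᵢ:
  1: x = 0.2648, y = 0.7597
  2: x = 0.7352, y = 0.2403

x_1 = 0.2648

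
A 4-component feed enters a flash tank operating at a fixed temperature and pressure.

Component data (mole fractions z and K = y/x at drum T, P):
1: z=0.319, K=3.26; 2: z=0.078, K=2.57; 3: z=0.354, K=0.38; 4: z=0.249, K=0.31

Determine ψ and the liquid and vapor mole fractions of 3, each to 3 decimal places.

ψ = 0.325, x_3 = 0.443, y_3 = 0.169

Let ψ = V/F and solve Σ zᵢ(Kᵢ−1)/(1+ψ(Kᵢ−1)) = 0.
g(0) = ΣzᵢKᵢ − 1 = 0.452 and g(1) = 1 − Σzᵢ/Kᵢ = -0.863, so a root lies in (0, 1).
Iterate (Newton) starting at ψ = 0.59:
  ψ = 0.590: g = -0.2633, g' = -1.027 → ψ = 0.334
  ψ = 0.334: g = -0.0084, g' = -1.029 → ψ = 0.325
Converged at ψ = 0.325.
Compositions from xᵢ = zᵢ/(1+ψ(Kᵢ−1)), yᵢ = Kᵢxᵢ:
  1: x = 0.184, y = 0.599
  2: x = 0.052, y = 0.133
  3: x = 0.443, y = 0.169
  4: x = 0.321, y = 0.100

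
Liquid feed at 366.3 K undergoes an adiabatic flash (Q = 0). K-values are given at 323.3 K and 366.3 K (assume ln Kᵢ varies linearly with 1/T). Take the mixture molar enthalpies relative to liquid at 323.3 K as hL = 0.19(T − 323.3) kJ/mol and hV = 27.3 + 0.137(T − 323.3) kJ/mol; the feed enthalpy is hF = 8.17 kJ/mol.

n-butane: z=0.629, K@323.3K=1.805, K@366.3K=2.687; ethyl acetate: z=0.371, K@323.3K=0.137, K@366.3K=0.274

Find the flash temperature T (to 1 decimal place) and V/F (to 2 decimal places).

T = 324.9 K, V/F = 0.29

Adiabatic flash: solve Rachford–Rice at each trial T, then check hF = ψ·hV(T) + (1−ψ)·hL(T).
  T = 323.3 K: K = (1.805, 0.137), RR gives ψ = 0.268, H_out = 7.316 kJ/mol
  T = 366.3 K: K = (2.687, 0.274), RR gives ψ = 0.646, H_out = 24.345 kJ/mol
  T = 344.8 K: K = (2.230, 0.198), RR gives ψ = 0.483, H_out = 16.710 kJ/mol
  T = 334.1 K: K = (2.014, 0.166), RR gives ψ = 0.388, H_out = 12.426 kJ/mol
  T = 328.7 K: K = (1.908, 0.151), RR gives ψ = 0.332, H_out = 10.005 kJ/mol
  T = 326.0 K: K = (1.856, 0.144), RR gives ψ = 0.301, H_out = 8.700 kJ/mol
  T = 324.6 K: K = (1.830, 0.140), RR gives ψ = 0.284, H_out = 7.993 kJ/mol
  T = 325.3 K: K = (1.843, 0.142), RR gives ψ = 0.293, H_out = 8.350 kJ/mol
Linear interpolation between T = 324.6 (H_out = 7.993) and T = 325.3 (H_out = 8.350) on hF = 8.17 gives T ≈ 324.9 K, at which ψ = 0.29.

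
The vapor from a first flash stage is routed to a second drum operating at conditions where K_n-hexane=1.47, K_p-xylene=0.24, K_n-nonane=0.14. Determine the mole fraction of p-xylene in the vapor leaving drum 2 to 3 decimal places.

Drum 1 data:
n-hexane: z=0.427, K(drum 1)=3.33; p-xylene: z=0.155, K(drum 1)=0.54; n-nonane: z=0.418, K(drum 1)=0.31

Drum 1:
Let ψ₁ = V/F and solve Σ zᵢ(Kᵢ−1)/(1+ψ₁(Kᵢ−1)) = 0.
Feasibility: ΣzᵢKᵢ = 1.635, Σzᵢ/Kᵢ = 1.764 — both > 1, two phases present.
Newton–Raphson from ψ₁ = 0.41:
  ψ₁ = 0.410: g = 0.0188, g' = -1.043 → ψ₁ = 0.428
Converged at ψ₁ = 0.428.
Drum-1 compositions:
  n-hexane: x = 0.214, y = 0.712
  p-xylene: x = 0.193, y = 0.104
  n-nonane: x = 0.593, y = 0.184
Drum-2 feed = drum-1 vapor: z₂ = (0.7119, 0.1042, 0.1839).
Drum 2:
Newton iteration, ψ₂⁰ = 0.5:
  ψ₂ = 0.500: g = -0.1343, g' = -0.678 → ψ₂ = 0.302
  ψ₂ = 0.302: g = -0.0235, g' = -0.470 → ψ₂ = 0.252
  ψ₂ = 0.252: g = -0.0008, g' = -0.440 → ψ₂ = 0.250
Converged at ψ₂ = 0.250.
  n-hexane: x = 0.637, y = 0.936
  p-xylene: x = 0.129, y = 0.031
  n-nonane: x = 0.234, y = 0.033

y_p-xylene (drum 2) = 0.031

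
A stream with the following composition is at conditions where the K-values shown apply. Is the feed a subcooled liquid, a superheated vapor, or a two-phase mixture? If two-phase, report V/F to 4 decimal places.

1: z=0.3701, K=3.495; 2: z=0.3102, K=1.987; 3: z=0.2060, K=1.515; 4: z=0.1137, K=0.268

ΣzᵢKᵢ = 2.2524; Σzᵢ/Kᵢ = 0.8222.
Since Σzᵢ/Kᵢ < 1 the mixture is above its dew point — single vapor phase.

superheated vapor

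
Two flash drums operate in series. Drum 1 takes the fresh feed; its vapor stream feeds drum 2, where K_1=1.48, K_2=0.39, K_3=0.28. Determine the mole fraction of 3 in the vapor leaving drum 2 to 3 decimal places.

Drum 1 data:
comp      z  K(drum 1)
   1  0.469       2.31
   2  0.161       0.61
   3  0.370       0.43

y_3 (drum 2) = 0.076

Drum 1:
Rachford–Rice: g(ψ₁) = Σ zᵢ(Kᵢ−1)/(1+ψ₁(Kᵢ−1)) = 0.
Check two-phase: ΣzᵢKᵢ = 1.341 > 1 and Σzᵢ/Kᵢ = 1.327 > 1, so g(0) = 0.341 > 0 and g(1) = -0.327 < 0.
Newton–Raphson from ψ₁ = 0.59:
  ψ₁ = 0.590: g = -0.0528, g' = -0.570 → ψ₁ = 0.497
Converged at ψ₁ = 0.497.
Drum-1 compositions:
  1: x = 0.284, y = 0.656
  2: x = 0.200, y = 0.122
  3: x = 0.516, y = 0.222
Drum-2 feed = drum-1 vapor: z₂ = (0.6562, 0.1218, 0.2220).
Drum 2:
Newton–Raphson from ψ₂ = 0.49:
  ψ₂ = 0.490: g = -0.0979, g' = -0.466 → ψ₂ = 0.280
  ψ₂ = 0.280: g = -0.0121, g' = -0.364 → ψ₂ = 0.247
  ψ₂ = 0.247: g = -0.0002, g' = -0.354 → ψ₂ = 0.246
Converged at ψ₂ = 0.246.
  1: x = 0.587, y = 0.869
  2: x = 0.143, y = 0.056
  3: x = 0.270, y = 0.076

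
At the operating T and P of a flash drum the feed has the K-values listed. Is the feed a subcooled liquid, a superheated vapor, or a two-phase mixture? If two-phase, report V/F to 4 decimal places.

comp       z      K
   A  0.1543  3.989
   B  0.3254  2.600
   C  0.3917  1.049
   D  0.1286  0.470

ΣzᵢKᵢ = 1.9329; Σzᵢ/Kᵢ = 0.8109.
Since Σzᵢ/Kᵢ < 1 the mixture is above its dew point — single vapor phase.

superheated vapor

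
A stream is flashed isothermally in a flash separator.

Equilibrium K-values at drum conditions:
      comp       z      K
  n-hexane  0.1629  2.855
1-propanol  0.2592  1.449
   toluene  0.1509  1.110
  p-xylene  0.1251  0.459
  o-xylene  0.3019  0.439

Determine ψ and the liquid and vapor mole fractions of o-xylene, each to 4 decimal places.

ψ = 0.3624, x_o-xylene = 0.3789, y_o-xylene = 0.1664

Rachford–Rice: g(ψ) = Σ zᵢ(Kᵢ−1)/(1+ψ(Kᵢ−1)) = 0.
g(0) = ΣzᵢKᵢ − 1 = 0.1981 and g(1) = 1 − Σzᵢ/Kᵢ = -0.3321, so a root lies in (0, 1).
Newton iteration, ψ⁰ = 0.41:
  ψ = 0.4100: g = -0.02112, g' = -0.4405 → ψ = 0.3621
  ψ = 0.3621: g = 0.00014, g' = -0.4472 → ψ = 0.3624
Converged at ψ = 0.3624.
Compositions from xᵢ = zᵢ/(1+ψ(Kᵢ−1)), yᵢ = Kᵢxᵢ:
  n-hexane: x = 0.0974, y = 0.2781
  1-propanol: x = 0.2229, y = 0.3230
  toluene: x = 0.1451, y = 0.1611
  p-xylene: x = 0.1556, y = 0.0714
  o-xylene: x = 0.3789, y = 0.1664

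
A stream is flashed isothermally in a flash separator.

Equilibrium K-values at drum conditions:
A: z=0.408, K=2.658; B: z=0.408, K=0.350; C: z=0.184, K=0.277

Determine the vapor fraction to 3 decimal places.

ψ = 0.249

Material balance + equilibrium reduce to Σ zᵢ(Kᵢ−1)/(1+ψ(Kᵢ−1)) = 0.
Check two-phase: ΣzᵢKᵢ = 1.278 > 1 and Σzᵢ/Kᵢ = 1.983 > 1, so g(0) = 0.278 > 0 and g(1) = -0.983 < 0.
Iterate (Newton) starting at ψ = 0.5:
  ψ = 0.500: g = -0.2314, g' = -0.950 → ψ = 0.256
  ψ = 0.256: g = -0.0068, g' = -0.945 → ψ = 0.249
Converged at ψ = 0.249.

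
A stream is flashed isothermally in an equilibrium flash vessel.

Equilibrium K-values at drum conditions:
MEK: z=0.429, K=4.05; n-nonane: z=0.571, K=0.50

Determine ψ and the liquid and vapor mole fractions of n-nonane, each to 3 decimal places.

ψ = 0.671, x_n-nonane = 0.859, y_n-nonane = 0.430

Binary case is linear: z₁(K₁−1)(1+ψ(K₂−1)) + z₂(K₂−1)(1+ψ(K₁−1)) = 0
⇒ ψ = [z₁(K₁−1)+z₂(K₂−1)] / [−(K₁−1)(K₂−1)] = 1.0229/1.5250 = 0.671
Compositions from xᵢ = zᵢ/(1+ψ(Kᵢ−1)), yᵢ = Kᵢxᵢ:
  MEK: x = 0.141, y = 0.570
  n-nonane: x = 0.859, y = 0.430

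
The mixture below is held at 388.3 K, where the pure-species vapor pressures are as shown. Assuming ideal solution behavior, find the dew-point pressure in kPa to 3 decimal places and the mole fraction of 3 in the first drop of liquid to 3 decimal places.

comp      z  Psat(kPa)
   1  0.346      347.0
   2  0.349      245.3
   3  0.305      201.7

At the dew point ψ → 1, so Σzᵢ/Kᵢ = 1 with Kᵢ = Pᵢˢᵃᵗ/P ⇒ 1/P = Σzᵢ/Pᵢˢᵃᵗ.
1/P = 0.346/347.0 + 0.349/245.3 + 0.305/201.7 = 0.003932 ⇒ P = 254.323 kPa
xᵢ = zᵢP/Pᵢˢᵃᵗ ⇒ x_3 = 0.305·254.323/201.7 = 0.385

Pdew = 254.323 kPa, x_3 = 0.385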